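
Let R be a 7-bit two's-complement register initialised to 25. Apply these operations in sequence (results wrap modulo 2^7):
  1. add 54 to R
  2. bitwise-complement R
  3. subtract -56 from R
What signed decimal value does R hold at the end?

-24

Start: R = 25 = 0011001.
R = 25 + 54 = 79; wraps to -49 = 1001111
R = NOT 1001111 = 0110000 = 48
R = 48 − (-56) = 104; wraps to -24 = 1101000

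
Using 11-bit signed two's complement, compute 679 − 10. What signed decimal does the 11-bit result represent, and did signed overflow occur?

669; no overflow

679 → 01010100111
10 → 00000001010
Subtract via negate-and-add: invert 00000001010 + 1 = 11111110110 (i.e. -10).
  01010100111
+ 11111110110
= 01010011101  (discard carry-out 1)
Result 01010011101: MSB = 0 → value 669.
Addends (after negating the subtrahend) have opposite signs, so signed overflow cannot occur.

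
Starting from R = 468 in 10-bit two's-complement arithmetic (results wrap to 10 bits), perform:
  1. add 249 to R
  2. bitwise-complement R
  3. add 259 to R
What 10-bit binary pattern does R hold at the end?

Start: R = 468 = 0111010100.
R = 468 + 249 = 717; wraps to -307 = 1011001101
R = NOT 1011001101 = 0100110010 = 306
R = 306 + 259 = 565; wraps to -459 = 1000110101

1000110101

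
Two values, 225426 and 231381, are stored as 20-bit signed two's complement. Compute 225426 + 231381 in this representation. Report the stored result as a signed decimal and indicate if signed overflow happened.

456807; no overflow

225426 → 00110111000010010010
231381 → 00111000011111010101
  00110111000010010010
+ 00111000011111010101
= 01101111100001100111
Result 01101111100001100111: MSB = 0 → value 456807.
Both addends are non-negative and so is the stored result: no signed overflow.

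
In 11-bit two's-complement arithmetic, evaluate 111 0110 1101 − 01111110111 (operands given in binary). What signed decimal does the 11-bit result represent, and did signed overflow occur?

886; overflow

111 0110 1101 → 11101101101 = -147 (signed)
01111110111 = 1015 (signed)
Subtract via negate-and-add: invert 01111110111 + 1 = 10000001001 (i.e. -1015).
  11101101101
+ 10000001001
= 01101110110  (discard carry-out 1)
Result 01101110110: MSB = 0 → value 886.
Both addends (after negating the subtrahend) are negative but the stored result is non-negative: signed overflow. The true value -147 − 1015 = -1162 lies outside [-1024, 1023].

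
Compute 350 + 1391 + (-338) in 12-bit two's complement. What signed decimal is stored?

1403

350 + 1391 = 1741 (011011001101)
1741 + (-338) = 1403 (010101111011)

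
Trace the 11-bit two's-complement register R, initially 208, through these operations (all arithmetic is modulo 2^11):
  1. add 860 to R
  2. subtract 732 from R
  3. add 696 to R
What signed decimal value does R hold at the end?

-1016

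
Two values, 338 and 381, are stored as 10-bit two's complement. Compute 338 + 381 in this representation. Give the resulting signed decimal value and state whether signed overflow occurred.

-305; overflow

338 → 0101010010
381 → 0101111101
  0101010010
+ 0101111101
= 1011001111
Result 1011001111: MSB = 1 → 719 − 1024 = -305.
Both addends are non-negative but the stored result is negative: signed overflow. The true value 338 + 381 = 719 lies outside [-512, 511].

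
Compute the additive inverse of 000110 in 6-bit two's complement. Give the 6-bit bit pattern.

Invert: 111001. Add 1: 111010.
Check: 000110 = 6, 111010 = -6.

111010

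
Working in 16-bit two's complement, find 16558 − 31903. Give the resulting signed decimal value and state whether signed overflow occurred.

16558 → 0100000010101110
31903 → 0111110010011111
Subtract via negate-and-add: invert 0111110010011111 + 1 = 1000001101100001 (i.e. -31903).
  0100000010101110
+ 1000001101100001
= 1100010000001111
Result 1100010000001111: MSB = 1 → 50191 − 65536 = -15345.
Addends (after negating the subtrahend) have opposite signs, so signed overflow cannot occur.

-15345; no overflow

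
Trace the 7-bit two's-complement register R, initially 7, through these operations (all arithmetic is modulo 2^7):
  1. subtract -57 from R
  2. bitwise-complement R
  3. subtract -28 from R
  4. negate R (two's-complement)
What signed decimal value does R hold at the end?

37

Start: R = 7 = 0000111.
R = 7 − (-57) = 64; wraps to -64 = 1000000
R = NOT 1000000 = 0111111 = 63
R = 63 − (-28) = 91; wraps to -37 = 1011011
R = −(-37) = 37 = 0100101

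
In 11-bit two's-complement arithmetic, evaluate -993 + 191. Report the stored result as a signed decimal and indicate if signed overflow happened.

-993 → 10000011111
191 → 00010111111
  10000011111
+ 00010111111
= 10011011110
Result 10011011110: MSB = 1 → 1246 − 2048 = -802.
Addends have opposite signs, so signed overflow cannot occur.

-802; no overflow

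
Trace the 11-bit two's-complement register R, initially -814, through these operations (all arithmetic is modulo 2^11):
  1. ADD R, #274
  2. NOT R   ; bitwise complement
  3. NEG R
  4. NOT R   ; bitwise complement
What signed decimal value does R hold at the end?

Start: R = -814 = 10011010010.
R = -814 + 274 = -540 = 10111100100
R = NOT 10111100100 = 01000011011 = 539
R = −(539) = -539 = 10111100101
R = NOT 10111100101 = 01000011010 = 538

538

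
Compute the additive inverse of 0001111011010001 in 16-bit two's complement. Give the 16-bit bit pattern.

1110000100101111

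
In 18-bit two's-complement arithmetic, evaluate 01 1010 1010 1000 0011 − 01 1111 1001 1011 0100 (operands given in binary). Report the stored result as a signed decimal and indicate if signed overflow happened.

-20273; no overflow

01 1010 1010 1000 0011 → 011010101010000011 = 109187 (signed)
01 1111 1001 1011 0100 → 011111100110110100 = 129460 (signed)
Subtract via negate-and-add: invert 011111100110110100 + 1 = 100000011001001100 (i.e. -129460).
  011010101010000011
+ 100000011001001100
= 111011000011001111
Result 111011000011001111: MSB = 1 → 241871 − 262144 = -20273.
Addends (after negating the subtrahend) have opposite signs, so signed overflow cannot occur.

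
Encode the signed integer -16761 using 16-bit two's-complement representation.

1011111010000111

|-16761| = 16761 = 0100000101111001 in 16 bits.
Invert the bits: 1011111010000110. Add 1: 1011111010000111.
Check: 1011111010000111 reads as 48775 − 65536 = -16761.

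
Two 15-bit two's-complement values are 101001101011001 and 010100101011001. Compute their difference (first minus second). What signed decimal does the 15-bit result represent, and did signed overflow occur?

101001101011001 = -11431 (signed)
010100101011001 = 10585 (signed)
Subtract via negate-and-add: invert 010100101011001 + 1 = 101011010100111 (i.e. -10585).
  101001101011001
+ 101011010100111
= 010101000000000  (discard carry-out 1)
Result 010101000000000: MSB = 0 → value 10752.
Both addends (after negating the subtrahend) are negative but the stored result is non-negative: signed overflow. The true value -11431 − 10585 = -22016 lies outside [-16384, 16383].

10752; overflow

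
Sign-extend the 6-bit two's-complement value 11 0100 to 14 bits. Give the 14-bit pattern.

11111111110100

MSB of 110100 is 1; replicate it into the new high bits.
11111111|110100 → 11111111110100 (still -12).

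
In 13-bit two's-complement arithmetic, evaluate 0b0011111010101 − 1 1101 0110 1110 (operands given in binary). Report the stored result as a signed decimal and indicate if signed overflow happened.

2663; no overflow

0b0011111010101 → 0011111010101 = 2005 (signed)
1 1101 0110 1110 → 1110101101110 = -658 (signed)
Subtract via negate-and-add: invert 1110101101110 + 1 = 0001010010010 (i.e. 658).
  0011111010101
+ 0001010010010
= 0101001100111
Result 0101001100111: MSB = 0 → value 2663.
Both addends (after negating the subtrahend) are non-negative and so is the stored result: no signed overflow.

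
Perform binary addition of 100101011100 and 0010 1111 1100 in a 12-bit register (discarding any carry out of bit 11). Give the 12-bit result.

110001011000

  100101011100
+ 001011111100
= 110001011000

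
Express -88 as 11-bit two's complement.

11110101000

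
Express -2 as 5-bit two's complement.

11110

|-2| = 2 = 00010 in 5 bits.
Invert the bits: 11101. Add 1: 11110.
Check: 11110 reads as 30 − 32 = -2.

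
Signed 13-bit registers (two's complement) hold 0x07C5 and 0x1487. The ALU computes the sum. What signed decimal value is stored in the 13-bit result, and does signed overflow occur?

-948; no overflow

0x07C5 = 0011111000101 = 1989 (signed)
0x1487 = 1010010000111 = -2937 (signed)
  0011111000101
+ 1010010000111
= 1110001001100
Result 1110001001100: MSB = 1 → 7244 − 8192 = -948.
Addends have opposite signs, so signed overflow cannot occur.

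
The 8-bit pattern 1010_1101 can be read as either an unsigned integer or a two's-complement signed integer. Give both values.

unsigned = 173, signed = -83

Unsigned: 10101101 = 173.
Signed: MSB=1 → 173 − 256 = -83.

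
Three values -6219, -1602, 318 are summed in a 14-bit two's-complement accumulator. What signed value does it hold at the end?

-7503

-6219 + (-1602) = -7821 (10000101110011)
-7821 + 318 = -7503 (10001010110001)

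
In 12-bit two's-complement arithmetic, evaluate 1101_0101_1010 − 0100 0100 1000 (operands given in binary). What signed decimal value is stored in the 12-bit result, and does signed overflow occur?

-1774; no overflow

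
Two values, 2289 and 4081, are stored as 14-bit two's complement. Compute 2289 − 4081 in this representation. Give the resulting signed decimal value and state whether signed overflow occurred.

-1792; no overflow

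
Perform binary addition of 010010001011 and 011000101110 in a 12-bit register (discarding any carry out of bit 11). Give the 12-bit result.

  010010001011
+ 011000101110
= 101010111001

101010111001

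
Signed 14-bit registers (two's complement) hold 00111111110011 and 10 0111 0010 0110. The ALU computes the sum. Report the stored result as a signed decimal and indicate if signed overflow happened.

00111111110011 = 4083 (signed)
10 0111 0010 0110 → 10011100100110 = -6362 (signed)
  00111111110011
+ 10011100100110
= 11011100011001
Result 11011100011001: MSB = 1 → 14105 − 16384 = -2279.
Addends have opposite signs, so signed overflow cannot occur.

-2279; no overflow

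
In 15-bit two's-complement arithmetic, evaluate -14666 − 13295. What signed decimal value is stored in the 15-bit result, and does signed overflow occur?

4807; overflow

-14666 → 100011010110110
13295 → 011001111101111
Subtract via negate-and-add: invert 011001111101111 + 1 = 100110000010001 (i.e. -13295).
  100011010110110
+ 100110000010001
= 001001011000111  (discard carry-out 1)
Result 001001011000111: MSB = 0 → value 4807.
Both addends (after negating the subtrahend) are negative but the stored result is non-negative: signed overflow. The true value -14666 − 13295 = -27961 lies outside [-16384, 16383].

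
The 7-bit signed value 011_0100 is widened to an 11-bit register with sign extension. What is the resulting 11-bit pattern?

00000110100

MSB of 0110100 is 0; replicate it into the new high bits.
0000|0110100 → 00000110100 (still 52).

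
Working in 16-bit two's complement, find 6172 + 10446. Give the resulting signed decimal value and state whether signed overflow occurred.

16618; no overflow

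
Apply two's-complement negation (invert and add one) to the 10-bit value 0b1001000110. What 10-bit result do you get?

Invert: 0110111001. Add 1: 0110111010.

0110111010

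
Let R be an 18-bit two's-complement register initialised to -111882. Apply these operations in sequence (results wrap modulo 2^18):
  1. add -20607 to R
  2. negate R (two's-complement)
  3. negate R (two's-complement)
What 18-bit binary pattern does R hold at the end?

Start: R = -111882 = 100100101011110110.
R = -111882 + (-20607) = -132489; wraps to 129655 = 011111101001110111
R = −(129655) = -129655 = 100000010110001001
R = −(-129655) = 129655 = 011111101001110111

011111101001110111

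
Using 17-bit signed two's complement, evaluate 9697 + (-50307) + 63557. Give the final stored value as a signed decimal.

22947

9697 + (-50307) = -40610 (10110000101011110)
-40610 + 63557 = 22947 (00101100110100011)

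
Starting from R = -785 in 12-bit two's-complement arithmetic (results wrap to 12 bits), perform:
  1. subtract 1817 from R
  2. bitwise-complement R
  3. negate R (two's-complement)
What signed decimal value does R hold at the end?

1495

Start: R = -785 = 110011101111.
R = -785 − 1817 = -2602; wraps to 1494 = 010111010110
R = NOT 010111010110 = 101000101001 = -1495
R = −(-1495) = 1495 = 010111010111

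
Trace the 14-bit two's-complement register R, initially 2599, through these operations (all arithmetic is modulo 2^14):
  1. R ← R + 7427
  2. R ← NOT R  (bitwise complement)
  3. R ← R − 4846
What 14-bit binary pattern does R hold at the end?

00010111100111

Start: R = 2599 = 00101000100111.
R = 2599 + 7427 = 10026; wraps to -6358 = 10011100101010
R = NOT 10011100101010 = 01100011010101 = 6357
R = 6357 − 4846 = 1511 = 00010111100111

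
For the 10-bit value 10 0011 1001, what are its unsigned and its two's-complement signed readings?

unsigned = 569, signed = -455

Unsigned: 1000111001 = 569.
Signed: MSB=1 → 569 − 1024 = -455.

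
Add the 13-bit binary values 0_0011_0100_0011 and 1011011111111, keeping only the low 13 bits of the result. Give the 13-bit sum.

1101001000010

  0001101000011
+ 1011011111111
= 1101001000010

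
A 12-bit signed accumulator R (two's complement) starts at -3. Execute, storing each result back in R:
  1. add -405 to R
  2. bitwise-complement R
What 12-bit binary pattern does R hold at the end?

000110010111

Start: R = -3 = 111111111101.
R = -3 + (-405) = -408 = 111001101000
R = NOT 111001101000 = 000110010111 = 407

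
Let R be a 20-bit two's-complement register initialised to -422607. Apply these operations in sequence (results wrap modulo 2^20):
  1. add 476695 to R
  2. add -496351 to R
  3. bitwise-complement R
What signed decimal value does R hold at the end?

Start: R = -422607 = 10011000110100110001.
R = -422607 + 476695 = 54088 = 00001101001101001000
R = 54088 + (-496351) = -442263 = 10010100000001101001
R = NOT 10010100000001101001 = 01101011111110010110 = 442262

442262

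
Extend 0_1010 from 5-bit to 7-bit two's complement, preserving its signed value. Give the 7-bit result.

0001010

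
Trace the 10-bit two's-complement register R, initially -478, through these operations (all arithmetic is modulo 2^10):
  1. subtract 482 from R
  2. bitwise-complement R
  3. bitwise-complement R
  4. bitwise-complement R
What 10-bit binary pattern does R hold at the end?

Start: R = -478 = 1000100010.
R = -478 − 482 = -960; wraps to 64 = 0001000000
R = NOT 0001000000 = 1110111111 = -65
R = NOT 1110111111 = 0001000000 = 64
R = NOT 0001000000 = 1110111111 = -65

1110111111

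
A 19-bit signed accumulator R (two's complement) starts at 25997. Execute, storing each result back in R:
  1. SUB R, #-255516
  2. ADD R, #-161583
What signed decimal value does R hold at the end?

Start: R = 25997 = 0000110010110001101.
R = 25997 − (-255516) = 281513; wraps to -242775 = 1000100101110101001
R = -242775 + (-161583) = -404358; wraps to 119930 = 0011101010001111010

119930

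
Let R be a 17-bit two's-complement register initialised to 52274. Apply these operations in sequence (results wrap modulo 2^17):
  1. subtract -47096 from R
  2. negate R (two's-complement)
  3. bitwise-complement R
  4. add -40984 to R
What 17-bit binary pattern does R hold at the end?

Start: R = 52274 = 01100110000110010.
R = 52274 − (-47096) = 99370; wraps to -31702 = 11000010000101010
R = −(-31702) = 31702 = 00111101111010110
R = NOT 00111101111010110 = 11000010000101001 = -31703
R = -31703 + (-40984) = -72687; wraps to 58385 = 01110010000010001

01110010000010001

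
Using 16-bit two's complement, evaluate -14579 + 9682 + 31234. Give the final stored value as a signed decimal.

26337

-14579 + 9682 = -4897 (1110110011011111)
-4897 + 31234 = 26337 (0110011011100001)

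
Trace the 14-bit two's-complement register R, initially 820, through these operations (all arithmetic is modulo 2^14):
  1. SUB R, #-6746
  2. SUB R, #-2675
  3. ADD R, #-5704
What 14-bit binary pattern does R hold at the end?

Start: R = 820 = 00001100110100.
R = 820 − (-6746) = 7566 = 01110110001110
R = 7566 − (-2675) = 10241; wraps to -6143 = 10100000000001
R = -6143 + (-5704) = -11847; wraps to 4537 = 01000110111001

01000110111001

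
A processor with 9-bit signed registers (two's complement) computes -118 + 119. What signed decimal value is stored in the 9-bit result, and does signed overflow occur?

-118 → 110001010
119 → 001110111
  110001010
+ 001110111
= 000000001  (discard carry-out 1)
Result 000000001: MSB = 0 → value 1.
Addends have opposite signs, so signed overflow cannot occur.

1; no overflow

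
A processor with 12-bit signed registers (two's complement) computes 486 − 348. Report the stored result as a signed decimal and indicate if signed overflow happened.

138; no overflow

486 → 000111100110
348 → 000101011100
Subtract via negate-and-add: invert 000101011100 + 1 = 111010100100 (i.e. -348).
  000111100110
+ 111010100100
= 000010001010  (discard carry-out 1)
Result 000010001010: MSB = 0 → value 138.
Addends (after negating the subtrahend) have opposite signs, so signed overflow cannot occur.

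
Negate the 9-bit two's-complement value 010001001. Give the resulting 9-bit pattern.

101110111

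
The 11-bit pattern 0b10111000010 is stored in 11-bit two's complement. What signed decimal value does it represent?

-574

MSB is 1, so the value is negative.
Invert: 01000111101. Add 1: 01000111110 = 574. So the value is −574.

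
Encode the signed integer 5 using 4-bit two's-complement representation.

5 is non-negative, so write it directly in 4 bits: 0101.

0101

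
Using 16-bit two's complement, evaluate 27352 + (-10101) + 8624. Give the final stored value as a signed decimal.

25875

27352 + (-10101) = 17251 (0100001101100011)
17251 + 8624 = 25875 (0110010100010011)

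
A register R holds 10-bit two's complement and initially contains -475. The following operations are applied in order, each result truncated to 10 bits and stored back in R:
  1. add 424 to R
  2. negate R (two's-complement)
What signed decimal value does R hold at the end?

51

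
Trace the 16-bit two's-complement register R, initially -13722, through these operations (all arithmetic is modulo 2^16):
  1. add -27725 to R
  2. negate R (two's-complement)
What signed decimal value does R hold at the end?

Start: R = -13722 = 1100101001100110.
R = -13722 + (-27725) = -41447; wraps to 24089 = 0101111000011001
R = −(24089) = -24089 = 1010000111100111

-24089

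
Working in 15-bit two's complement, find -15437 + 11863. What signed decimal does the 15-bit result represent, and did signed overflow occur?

-3574; no overflow

-15437 → 100001110110011
11863 → 010111001010111
  100001110110011
+ 010111001010111
= 111001000001010
Result 111001000001010: MSB = 1 → 29194 − 32768 = -3574.
Addends have opposite signs, so signed overflow cannot occur.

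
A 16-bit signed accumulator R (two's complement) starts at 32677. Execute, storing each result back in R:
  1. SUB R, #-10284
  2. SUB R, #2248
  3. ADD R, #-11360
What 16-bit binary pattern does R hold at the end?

Start: R = 32677 = 0111111110100101.
R = 32677 − (-10284) = 42961; wraps to -22575 = 1010011111010001
R = -22575 − 2248 = -24823 = 1001111100001001
R = -24823 + (-11360) = -36183; wraps to 29353 = 0111001010101001

0111001010101001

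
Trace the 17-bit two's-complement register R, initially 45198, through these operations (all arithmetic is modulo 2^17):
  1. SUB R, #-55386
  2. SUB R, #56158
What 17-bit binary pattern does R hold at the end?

Start: R = 45198 = 01011000010001110.
R = 45198 − (-55386) = 100584; wraps to -30488 = 11000100011101000
R = -30488 − 56158 = -86646; wraps to 44426 = 01010110110001010

01010110110001010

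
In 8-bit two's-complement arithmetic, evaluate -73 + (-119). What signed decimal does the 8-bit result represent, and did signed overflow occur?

64; overflow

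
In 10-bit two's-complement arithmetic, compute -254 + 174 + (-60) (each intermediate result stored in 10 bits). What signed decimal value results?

-140

-254 + 174 = -80 (1110110000)
-80 + (-60) = -140 (1101110100)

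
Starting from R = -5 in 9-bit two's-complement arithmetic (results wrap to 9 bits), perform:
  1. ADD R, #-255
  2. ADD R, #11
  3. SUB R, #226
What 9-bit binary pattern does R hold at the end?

000100101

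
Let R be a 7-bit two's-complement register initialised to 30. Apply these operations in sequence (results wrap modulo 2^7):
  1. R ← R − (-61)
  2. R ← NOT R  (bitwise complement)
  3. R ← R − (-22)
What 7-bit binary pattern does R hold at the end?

Start: R = 30 = 0011110.
R = 30 − (-61) = 91; wraps to -37 = 1011011
R = NOT 1011011 = 0100100 = 36
R = 36 − (-22) = 58 = 0111010

0111010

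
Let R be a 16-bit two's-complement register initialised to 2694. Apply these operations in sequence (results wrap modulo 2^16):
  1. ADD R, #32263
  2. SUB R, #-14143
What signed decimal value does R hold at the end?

Start: R = 2694 = 0000101010000110.
R = 2694 + 32263 = 34957; wraps to -30579 = 1000100010001101
R = -30579 − (-14143) = -16436 = 1011111111001100

-16436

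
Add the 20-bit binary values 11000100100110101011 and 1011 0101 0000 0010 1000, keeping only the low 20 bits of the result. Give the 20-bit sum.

  11000100100110101011
+ 10110101000000101000
= 01111001100111010011  (discard carry-out 1)

01111001100111010011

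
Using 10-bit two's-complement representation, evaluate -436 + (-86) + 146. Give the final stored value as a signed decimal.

-436 + (-86) = -522 → wraps to 502 (0111110110)
502 + 146 = 648 → wraps to -376 (1010001000)

-376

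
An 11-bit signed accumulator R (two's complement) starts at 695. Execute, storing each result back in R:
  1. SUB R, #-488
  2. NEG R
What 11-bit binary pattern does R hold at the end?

01101100001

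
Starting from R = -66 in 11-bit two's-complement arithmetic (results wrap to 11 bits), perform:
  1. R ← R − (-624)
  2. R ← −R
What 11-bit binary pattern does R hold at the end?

Start: R = -66 = 11110111110.
R = -66 − (-624) = 558 = 01000101110
R = −(558) = -558 = 10111010010

10111010010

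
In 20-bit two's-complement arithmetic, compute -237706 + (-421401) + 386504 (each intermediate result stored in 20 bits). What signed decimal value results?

-237706 + (-421401) = -659107 → wraps to 389469 (01011111000101011101)
389469 + 386504 = 775973 → wraps to -272603 (10111101011100100101)

-272603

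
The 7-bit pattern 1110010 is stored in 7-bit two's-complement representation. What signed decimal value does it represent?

-14

MSB is 1, so the value is negative.
Invert: 0001101. Add 1: 0001110 = 14. So the value is −14.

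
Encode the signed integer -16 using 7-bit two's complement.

1110000

|-16| = 16 = 0010000 in 7 bits.
Invert the bits: 1101111. Add 1: 1110000.
Check: 1110000 reads as 112 − 128 = -16.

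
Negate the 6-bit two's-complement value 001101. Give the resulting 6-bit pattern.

Invert: 110010. Add 1: 110011.
Check: 001101 = 13, 110011 = -13.

110011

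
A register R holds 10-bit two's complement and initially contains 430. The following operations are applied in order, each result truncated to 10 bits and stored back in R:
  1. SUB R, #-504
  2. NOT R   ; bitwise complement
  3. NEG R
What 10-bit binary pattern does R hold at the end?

1110100111

Start: R = 430 = 0110101110.
R = 430 − (-504) = 934; wraps to -90 = 1110100110
R = NOT 1110100110 = 0001011001 = 89
R = −(89) = -89 = 1110100111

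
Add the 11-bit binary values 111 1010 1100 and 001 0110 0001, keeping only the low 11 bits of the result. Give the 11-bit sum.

  11110101100
+ 00101100001
= 00100001101  (discard carry-out 1)

00100001101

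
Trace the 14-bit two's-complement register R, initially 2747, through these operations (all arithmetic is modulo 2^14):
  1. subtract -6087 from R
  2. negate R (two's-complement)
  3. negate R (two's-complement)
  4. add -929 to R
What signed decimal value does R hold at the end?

7905

Start: R = 2747 = 00101010111011.
R = 2747 − (-6087) = 8834; wraps to -7550 = 10001010000010
R = −(-7550) = 7550 = 01110101111110
R = −(7550) = -7550 = 10001010000010
R = -7550 + (-929) = -8479; wraps to 7905 = 01111011100001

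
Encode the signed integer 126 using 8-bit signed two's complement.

126 is non-negative, so write it directly in 8 bits: 01111110.

01111110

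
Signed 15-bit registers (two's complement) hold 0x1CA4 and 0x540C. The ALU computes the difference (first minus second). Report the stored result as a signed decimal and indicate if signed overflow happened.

-14184; overflow

0x1CA4 = 001110010100100 = 7332 (signed)
0x540C = 101010000001100 = -11252 (signed)
Subtract via negate-and-add: invert 101010000001100 + 1 = 010101111110100 (i.e. 11252).
  001110010100100
+ 010101111110100
= 100100010011000
Result 100100010011000: MSB = 1 → 18584 − 32768 = -14184.
Both addends (after negating the subtrahend) are non-negative but the stored result is negative: signed overflow. The true value 7332 − (-11252) = 18584 lies outside [-16384, 16383].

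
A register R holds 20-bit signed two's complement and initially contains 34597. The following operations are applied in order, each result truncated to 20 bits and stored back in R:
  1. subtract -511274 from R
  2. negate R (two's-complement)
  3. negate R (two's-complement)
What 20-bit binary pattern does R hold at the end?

10000101010001001111

Start: R = 34597 = 00001000011100100101.
R = 34597 − (-511274) = 545871; wraps to -502705 = 10000101010001001111
R = −(-502705) = 502705 = 01111010101110110001
R = −(502705) = -502705 = 10000101010001001111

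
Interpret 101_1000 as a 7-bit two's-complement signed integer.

-40

MSB is 1, so the value is negative.
Invert: 0100111. Add 1: 0101000 = 40. So the value is −40.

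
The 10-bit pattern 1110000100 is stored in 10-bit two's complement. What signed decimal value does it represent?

-124

MSB is 1, so the value is negative.
Invert: 0001111011. Add 1: 0001111100 = 124. So the value is −124.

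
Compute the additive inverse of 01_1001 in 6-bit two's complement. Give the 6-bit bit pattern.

100111

Invert: 100110. Add 1: 100111.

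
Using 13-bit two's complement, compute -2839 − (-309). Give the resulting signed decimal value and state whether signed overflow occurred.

-2530; no overflow

-2839 → 1010011101001
-309 → 1111011001011
Subtract via negate-and-add: invert 1111011001011 + 1 = 0000100110101 (i.e. 309).
  1010011101001
+ 0000100110101
= 1011000011110
Result 1011000011110: MSB = 1 → 5662 − 8192 = -2530.
Addends (after negating the subtrahend) have opposite signs, so signed overflow cannot occur.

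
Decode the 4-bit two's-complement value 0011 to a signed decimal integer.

MSB is 0, so the value is non-negative: 0011 = 3.

3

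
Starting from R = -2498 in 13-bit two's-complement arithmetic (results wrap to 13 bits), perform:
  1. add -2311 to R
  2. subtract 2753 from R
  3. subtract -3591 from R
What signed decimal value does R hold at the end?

-3971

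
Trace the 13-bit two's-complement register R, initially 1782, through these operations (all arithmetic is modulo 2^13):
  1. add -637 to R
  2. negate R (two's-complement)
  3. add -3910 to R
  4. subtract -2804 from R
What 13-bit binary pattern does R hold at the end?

1011100110101

Start: R = 1782 = 0011011110110.
R = 1782 + (-637) = 1145 = 0010001111001
R = −(1145) = -1145 = 1101110000111
R = -1145 + (-3910) = -5055; wraps to 3137 = 0110001000001
R = 3137 − (-2804) = 5941; wraps to -2251 = 1011100110101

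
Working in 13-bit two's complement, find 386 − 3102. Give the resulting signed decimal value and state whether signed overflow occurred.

-2716; no overflow

386 → 0000110000010
3102 → 0110000011110
Subtract via negate-and-add: invert 0110000011110 + 1 = 1001111100010 (i.e. -3102).
  0000110000010
+ 1001111100010
= 1010101100100
Result 1010101100100: MSB = 1 → 5476 − 8192 = -2716.
Addends (after negating the subtrahend) have opposite signs, so signed overflow cannot occur.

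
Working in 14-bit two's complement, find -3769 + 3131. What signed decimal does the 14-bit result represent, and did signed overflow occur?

-638; no overflow

-3769 → 11000101000111
3131 → 00110000111011
  11000101000111
+ 00110000111011
= 11110110000010
Result 11110110000010: MSB = 1 → 15746 − 16384 = -638.
Addends have opposite signs, so signed overflow cannot occur.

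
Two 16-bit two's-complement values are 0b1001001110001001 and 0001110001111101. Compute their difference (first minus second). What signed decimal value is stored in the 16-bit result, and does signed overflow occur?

0b1001001110001001 → 1001001110001001 = -27767 (signed)
0001110001111101 = 7293 (signed)
Subtract via negate-and-add: invert 0001110001111101 + 1 = 1110001110000011 (i.e. -7293).
  1001001110001001
+ 1110001110000011
= 0111011100001100  (discard carry-out 1)
Result 0111011100001100: MSB = 0 → value 30476.
Both addends (after negating the subtrahend) are negative but the stored result is non-negative: signed overflow. The true value -27767 − 7293 = -35060 lies outside [-32768, 32767].

30476; overflow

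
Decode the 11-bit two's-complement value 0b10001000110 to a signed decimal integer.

MSB is 1, so the value is negative.
Unsigned reading: 1094. Subtract 2^11 = 2048: 1094 − 2048 = -954.

-954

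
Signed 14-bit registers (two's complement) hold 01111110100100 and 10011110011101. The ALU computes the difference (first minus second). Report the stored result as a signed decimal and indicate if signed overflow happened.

01111110100100 = 8100 (signed)
10011110011101 = -6243 (signed)
Subtract via negate-and-add: invert 10011110011101 + 1 = 01100001100011 (i.e. 6243).
  01111110100100
+ 01100001100011
= 11100000000111
Result 11100000000111: MSB = 1 → 14343 − 16384 = -2041.
Both addends (after negating the subtrahend) are non-negative but the stored result is negative: signed overflow. The true value 8100 − (-6243) = 14343 lies outside [-8192, 8191].

-2041; overflow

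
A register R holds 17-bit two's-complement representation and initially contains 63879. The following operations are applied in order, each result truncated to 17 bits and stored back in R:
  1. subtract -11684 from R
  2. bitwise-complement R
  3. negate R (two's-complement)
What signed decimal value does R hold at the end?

Start: R = 63879 = 01111100110000111.
R = 63879 − (-11684) = 75563; wraps to -55509 = 10010011100101011
R = NOT 10010011100101011 = 01101100011010100 = 55508
R = −(55508) = -55508 = 10010011100101100

-55508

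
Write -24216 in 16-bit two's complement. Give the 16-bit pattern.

|-24216| = 24216 = 0101111010011000 in 16 bits.
Invert the bits: 1010000101100111. Add 1: 1010000101101000.
Check: 1010000101101000 reads as 41320 − 65536 = -24216.

1010000101101000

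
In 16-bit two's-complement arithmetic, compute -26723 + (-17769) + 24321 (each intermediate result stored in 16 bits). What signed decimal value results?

-26723 + (-17769) = -44492 → wraps to 21044 (0101001000110100)
21044 + 24321 = 45365 → wraps to -20171 (1011000100110101)

-20171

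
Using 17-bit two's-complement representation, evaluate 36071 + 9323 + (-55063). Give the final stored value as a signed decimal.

-9669

36071 + 9323 = 45394 (01011000101010010)
45394 + (-55063) = -9669 (11101101000111011)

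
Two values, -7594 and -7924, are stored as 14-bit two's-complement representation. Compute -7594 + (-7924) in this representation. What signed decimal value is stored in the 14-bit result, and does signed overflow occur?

866; overflow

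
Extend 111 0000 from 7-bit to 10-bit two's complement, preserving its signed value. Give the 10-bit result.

1111110000

MSB of 1110000 is 1; replicate it into the new high bits.
111|1110000 → 1111110000 (still -16).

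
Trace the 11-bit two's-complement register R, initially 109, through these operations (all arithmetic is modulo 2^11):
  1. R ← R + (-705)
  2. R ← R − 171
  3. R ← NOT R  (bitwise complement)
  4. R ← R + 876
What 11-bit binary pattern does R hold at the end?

11001101010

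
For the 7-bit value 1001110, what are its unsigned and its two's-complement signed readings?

unsigned = 78, signed = -50

Unsigned: 1001110 = 78.
Signed: MSB=1 → 78 − 128 = -50.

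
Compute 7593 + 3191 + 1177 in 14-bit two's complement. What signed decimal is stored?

-4423

7593 + 3191 = 10784 → wraps to -5600 (10101000100000)
-5600 + 1177 = -4423 (10111010111001)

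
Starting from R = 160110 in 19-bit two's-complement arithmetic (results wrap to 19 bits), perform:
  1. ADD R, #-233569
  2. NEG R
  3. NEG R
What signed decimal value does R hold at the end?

-73459

Start: R = 160110 = 0100111000101101110.
R = 160110 + (-233569) = -73459 = 1101110000100001101
R = −(-73459) = 73459 = 0010001111011110011
R = −(73459) = -73459 = 1101110000100001101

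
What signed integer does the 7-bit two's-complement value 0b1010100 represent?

MSB is 1, so the value is negative.
Invert: 0101011. Add 1: 0101100 = 44. So the value is −44.

-44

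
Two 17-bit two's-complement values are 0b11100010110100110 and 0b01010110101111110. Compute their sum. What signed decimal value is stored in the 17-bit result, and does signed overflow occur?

29476; no overflow

0b11100010110100110 → 11100010110100110 = -14938 (signed)
0b01010110101111110 → 01010110101111110 = 44414 (signed)
  11100010110100110
+ 01010110101111110
= 00111001100100100  (discard carry-out 1)
Result 00111001100100100: MSB = 0 → value 29476.
Addends have opposite signs, so signed overflow cannot occur.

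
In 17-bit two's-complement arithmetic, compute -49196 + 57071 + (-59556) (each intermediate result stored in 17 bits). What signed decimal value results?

-51681

-49196 + 57071 = 7875 (00001111011000011)
7875 + (-59556) = -51681 (10011011000011111)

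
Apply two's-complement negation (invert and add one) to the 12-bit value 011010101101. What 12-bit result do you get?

Invert: 100101010010. Add 1: 100101010011.
Check: 011010101101 = 1709, 100101010011 = -1709.

100101010011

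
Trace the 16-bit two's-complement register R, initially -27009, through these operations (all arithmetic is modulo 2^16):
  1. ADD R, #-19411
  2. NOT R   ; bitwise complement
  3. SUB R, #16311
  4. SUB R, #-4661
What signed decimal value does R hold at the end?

Start: R = -27009 = 1001011001111111.
R = -27009 + (-19411) = -46420; wraps to 19116 = 0100101010101100
R = NOT 0100101010101100 = 1011010101010011 = -19117
R = -19117 − 16311 = -35428; wraps to 30108 = 0111010110011100
R = 30108 − (-4661) = 34769; wraps to -30767 = 1000011111010001

-30767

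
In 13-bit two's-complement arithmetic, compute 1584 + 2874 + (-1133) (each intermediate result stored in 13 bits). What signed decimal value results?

1584 + 2874 = 4458 → wraps to -3734 (1000101101010)
-3734 + (-1133) = -4867 → wraps to 3325 (0110011111101)

3325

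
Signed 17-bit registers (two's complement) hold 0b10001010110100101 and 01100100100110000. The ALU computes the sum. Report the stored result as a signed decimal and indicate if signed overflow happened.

0b10001010110100101 → 10001010110100101 = -59995 (signed)
01100100100110000 = 51504 (signed)
  10001010110100101
+ 01100100100110000
= 11101111011010101
Result 11101111011010101: MSB = 1 → 122581 − 131072 = -8491.
Addends have opposite signs, so signed overflow cannot occur.

-8491; no overflow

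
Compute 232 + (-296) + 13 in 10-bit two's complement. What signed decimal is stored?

232 + (-296) = -64 (1111000000)
-64 + 13 = -51 (1111001101)

-51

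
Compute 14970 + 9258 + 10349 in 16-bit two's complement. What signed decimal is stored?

14970 + 9258 = 24228 (0101111010100100)
24228 + 10349 = 34577 → wraps to -30959 (1000011100010001)

-30959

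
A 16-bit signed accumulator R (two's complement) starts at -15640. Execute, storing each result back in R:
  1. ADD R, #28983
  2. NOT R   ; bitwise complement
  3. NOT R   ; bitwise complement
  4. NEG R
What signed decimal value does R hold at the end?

-13343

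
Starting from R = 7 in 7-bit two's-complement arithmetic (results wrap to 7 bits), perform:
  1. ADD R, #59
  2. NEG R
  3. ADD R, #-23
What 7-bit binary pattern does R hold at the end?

0100111

Start: R = 7 = 0000111.
R = 7 + 59 = 66; wraps to -62 = 1000010
R = −(-62) = 62 = 0111110
R = 62 + (-23) = 39 = 0100111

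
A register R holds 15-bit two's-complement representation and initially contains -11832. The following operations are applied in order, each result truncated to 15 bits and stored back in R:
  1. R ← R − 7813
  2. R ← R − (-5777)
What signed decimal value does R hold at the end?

-13868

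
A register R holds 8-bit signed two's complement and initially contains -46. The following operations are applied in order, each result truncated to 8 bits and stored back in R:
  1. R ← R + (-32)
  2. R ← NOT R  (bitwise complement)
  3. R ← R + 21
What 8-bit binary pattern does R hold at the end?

Start: R = -46 = 11010010.
R = -46 + (-32) = -78 = 10110010
R = NOT 10110010 = 01001101 = 77
R = 77 + 21 = 98 = 01100010

01100010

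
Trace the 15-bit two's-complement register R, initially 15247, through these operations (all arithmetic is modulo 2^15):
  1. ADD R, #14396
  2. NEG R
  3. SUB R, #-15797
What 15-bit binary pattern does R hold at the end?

100100111101010

Start: R = 15247 = 011101110001111.
R = 15247 + 14396 = 29643; wraps to -3125 = 111001111001011
R = −(-3125) = 3125 = 000110000110101
R = 3125 − (-15797) = 18922; wraps to -13846 = 100100111101010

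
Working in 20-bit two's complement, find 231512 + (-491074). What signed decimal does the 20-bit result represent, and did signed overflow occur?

-259562; no overflow

231512 → 00111000100001011000
-491074 → 10001000000110111110
  00111000100001011000
+ 10001000000110111110
= 11000000101000010110
Result 11000000101000010110: MSB = 1 → 789014 − 1048576 = -259562.
Addends have opposite signs, so signed overflow cannot occur.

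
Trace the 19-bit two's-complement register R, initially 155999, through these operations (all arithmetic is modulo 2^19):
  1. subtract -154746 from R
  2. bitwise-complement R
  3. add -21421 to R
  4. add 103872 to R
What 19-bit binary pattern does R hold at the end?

1001000010000111001

Start: R = 155999 = 0100110000101011111.
R = 155999 − (-154746) = 310745; wraps to -213543 = 1001011110111011001
R = NOT 1001011110111011001 = 0110100001000100110 = 213542
R = 213542 + (-21421) = 192121 = 0101110111001111001
R = 192121 + 103872 = 295993; wraps to -228295 = 1001000010000111001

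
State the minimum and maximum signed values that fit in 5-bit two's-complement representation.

Minimum: −2^4 = -16.
Maximum: 2^4 − 1 = 15.

min = -16, max = 15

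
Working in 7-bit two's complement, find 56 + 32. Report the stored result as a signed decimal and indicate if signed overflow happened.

-40; overflow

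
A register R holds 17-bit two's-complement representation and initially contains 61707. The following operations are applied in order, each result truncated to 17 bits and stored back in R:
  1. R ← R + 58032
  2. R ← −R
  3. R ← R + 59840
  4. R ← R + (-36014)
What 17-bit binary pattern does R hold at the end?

01000100101010111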